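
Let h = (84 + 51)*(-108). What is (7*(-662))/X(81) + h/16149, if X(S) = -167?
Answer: 24133202/898961 ≈ 26.846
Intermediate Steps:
h = -14580 (h = 135*(-108) = -14580)
(7*(-662))/X(81) + h/16149 = (7*(-662))/(-167) - 14580/16149 = -4634*(-1/167) - 14580*1/16149 = 4634/167 - 4860/5383 = 24133202/898961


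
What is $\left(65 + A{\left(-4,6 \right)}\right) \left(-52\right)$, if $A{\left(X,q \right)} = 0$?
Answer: $-3380$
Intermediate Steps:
$\left(65 + A{\left(-4,6 \right)}\right) \left(-52\right) = \left(65 + 0\right) \left(-52\right) = 65 \left(-52\right) = -3380$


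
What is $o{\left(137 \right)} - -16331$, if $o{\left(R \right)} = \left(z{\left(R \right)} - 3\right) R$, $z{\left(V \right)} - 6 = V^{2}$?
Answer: $2588095$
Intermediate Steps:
$z{\left(V \right)} = 6 + V^{2}$
$o{\left(R \right)} = R \left(3 + R^{2}\right)$ ($o{\left(R \right)} = \left(\left(6 + R^{2}\right) - 3\right) R = \left(3 + R^{2}\right) R = R \left(3 + R^{2}\right)$)
$o{\left(137 \right)} - -16331 = 137 \left(3 + 137^{2}\right) - -16331 = 137 \left(3 + 18769\right) + 16331 = 137 \cdot 18772 + 16331 = 2571764 + 16331 = 2588095$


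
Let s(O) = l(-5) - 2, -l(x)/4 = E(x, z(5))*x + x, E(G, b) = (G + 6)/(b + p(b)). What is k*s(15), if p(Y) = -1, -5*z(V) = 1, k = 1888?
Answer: 7552/3 ≈ 2517.3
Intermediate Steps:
z(V) = -⅕ (z(V) = -⅕*1 = -⅕)
E(G, b) = (6 + G)/(-1 + b) (E(G, b) = (G + 6)/(b - 1) = (6 + G)/(-1 + b))
l(x) = -4*x - 4*x*(-5 - 5*x/6) (l(x) = -4*(((6 + x)/(-1 - ⅕))*x + x) = -4*(((6 + x)/(-6/5))*x + x) = -4*((-5*(6 + x)/6)*x + x) = -4*((-5 - 5*x/6)*x + x) = -4*(x*(-5 - 5*x/6) + x) = -4*(x + x*(-5 - 5*x/6)) = -4*x - 4*x*(-5 - 5*x/6))
s(O) = 4/3 (s(O) = (⅔)*(-5)*(24 + 5*(-5)) - 2 = (⅔)*(-5)*(24 - 25) - 2 = (⅔)*(-5)*(-1) - 2 = 10/3 - 2 = 4/3)
k*s(15) = 1888*(4/3) = 7552/3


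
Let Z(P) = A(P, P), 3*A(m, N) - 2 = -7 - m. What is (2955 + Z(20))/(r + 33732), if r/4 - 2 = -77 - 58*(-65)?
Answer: 1105/18192 ≈ 0.060741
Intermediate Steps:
A(m, N) = -5/3 - m/3 (A(m, N) = 2/3 + (-7 - m)/3 = 2/3 + (-7/3 - m/3) = -5/3 - m/3)
Z(P) = -5/3 - P/3
r = 14780 (r = 8 + 4*(-77 - 58*(-65)) = 8 + 4*(-77 + 3770) = 8 + 4*3693 = 8 + 14772 = 14780)
(2955 + Z(20))/(r + 33732) = (2955 + (-5/3 - 1/3*20))/(14780 + 33732) = (2955 + (-5/3 - 20/3))/48512 = (2955 - 25/3)*(1/48512) = (8840/3)*(1/48512) = 1105/18192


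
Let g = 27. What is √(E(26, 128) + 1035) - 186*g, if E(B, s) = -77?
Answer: -5022 + √958 ≈ -4991.0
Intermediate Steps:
√(E(26, 128) + 1035) - 186*g = √(-77 + 1035) - 186*27 = √958 - 1*5022 = √958 - 5022 = -5022 + √958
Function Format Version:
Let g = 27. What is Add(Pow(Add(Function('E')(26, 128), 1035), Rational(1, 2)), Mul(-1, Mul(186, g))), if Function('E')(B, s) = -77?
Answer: Add(-5022, Pow(958, Rational(1, 2))) ≈ -4991.0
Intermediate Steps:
Add(Pow(Add(Function('E')(26, 128), 1035), Rational(1, 2)), Mul(-1, Mul(186, g))) = Add(Pow(Add(-77, 1035), Rational(1, 2)), Mul(-1, Mul(186, 27))) = Add(Pow(958, Rational(1, 2)), Mul(-1, 5022)) = Add(Pow(958, Rational(1, 2)), -5022) = Add(-5022, Pow(958, Rational(1, 2)))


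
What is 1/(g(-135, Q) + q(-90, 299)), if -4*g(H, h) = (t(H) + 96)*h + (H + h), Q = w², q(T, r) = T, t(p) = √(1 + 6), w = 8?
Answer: -3676/5907831 + 256*√7/41354817 ≈ -0.00060585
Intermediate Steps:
t(p) = √7
Q = 64 (Q = 8² = 64)
g(H, h) = -H/4 - h/4 - h*(96 + √7)/4 (g(H, h) = -((√7 + 96)*h + (H + h))/4 = -((96 + √7)*h + (H + h))/4 = -(h*(96 + √7) + (H + h))/4 = -(H + h + h*(96 + √7))/4 = -H/4 - h/4 - h*(96 + √7)/4)
1/(g(-135, Q) + q(-90, 299)) = 1/((-97/4*64 - ¼*(-135) - ¼*64*√7) - 90) = 1/((-1552 + 135/4 - 16*√7) - 90) = 1/((-6073/4 - 16*√7) - 90) = 1/(-6433/4 - 16*√7)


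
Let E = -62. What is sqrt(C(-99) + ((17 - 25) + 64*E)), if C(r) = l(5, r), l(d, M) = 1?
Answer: 5*I*sqrt(159) ≈ 63.048*I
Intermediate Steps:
C(r) = 1
sqrt(C(-99) + ((17 - 25) + 64*E)) = sqrt(1 + ((17 - 25) + 64*(-62))) = sqrt(1 + (-8 - 3968)) = sqrt(1 - 3976) = sqrt(-3975) = 5*I*sqrt(159)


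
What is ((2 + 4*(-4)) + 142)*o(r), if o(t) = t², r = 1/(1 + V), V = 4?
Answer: 128/25 ≈ 5.1200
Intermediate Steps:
r = ⅕ (r = 1/(1 + 4) = 1/5 = ⅕ ≈ 0.20000)
((2 + 4*(-4)) + 142)*o(r) = ((2 + 4*(-4)) + 142)*(⅕)² = ((2 - 16) + 142)*(1/25) = (-14 + 142)*(1/25) = 128*(1/25) = 128/25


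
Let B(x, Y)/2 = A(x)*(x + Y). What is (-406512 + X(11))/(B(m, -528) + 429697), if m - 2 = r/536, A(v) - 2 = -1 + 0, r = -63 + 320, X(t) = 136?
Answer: -108908768/114877117 ≈ -0.94805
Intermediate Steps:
r = 257
A(v) = 1 (A(v) = 2 + (-1 + 0) = 2 - 1 = 1)
m = 1329/536 (m = 2 + 257/536 = 1329/536 ≈ 2.4795)
B(x, Y) = 2*Y + 2*x (B(x, Y) = 2*(1*(x + Y)) = 2*(1*(Y + x)) = 2*(Y + x) = 2*Y + 2*x)
(-406512 + X(11))/(B(m, -528) + 429697) = (-406512 + 136)/((2*(-528) + 2*(1329/536)) + 429697) = -406376/((-1056 + 1329/268) + 429697) = -406376/(-281679/268 + 429697) = -406376/114877117/268 = -406376*268/114877117 = -108908768/114877117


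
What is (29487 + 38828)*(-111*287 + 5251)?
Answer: -1817588890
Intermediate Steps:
(29487 + 38828)*(-111*287 + 5251) = 68315*(-31857 + 5251) = 68315*(-26606) = -1817588890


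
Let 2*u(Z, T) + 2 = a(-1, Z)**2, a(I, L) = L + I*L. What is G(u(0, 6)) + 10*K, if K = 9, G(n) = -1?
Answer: 89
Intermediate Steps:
u(Z, T) = -1 (u(Z, T) = -1 + (Z*(1 - 1))**2/2 = -1 + (Z*0)**2/2 = -1 + (1/2)*0**2 = -1 + (1/2)*0 = -1 + 0 = -1)
G(u(0, 6)) + 10*K = -1 + 10*9 = -1 + 90 = 89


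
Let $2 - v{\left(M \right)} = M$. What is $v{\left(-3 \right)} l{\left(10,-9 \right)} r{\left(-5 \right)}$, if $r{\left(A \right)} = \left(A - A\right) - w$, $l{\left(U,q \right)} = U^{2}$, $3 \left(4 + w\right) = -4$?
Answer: $\frac{8000}{3} \approx 2666.7$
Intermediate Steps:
$w = - \frac{16}{3}$ ($w = -4 + \frac{1}{3} \left(-4\right) = -4 - \frac{4}{3} = - \frac{16}{3} \approx -5.3333$)
$v{\left(M \right)} = 2 - M$
$r{\left(A \right)} = \frac{16}{3}$ ($r{\left(A \right)} = \left(A - A\right) - - \frac{16}{3} = 0 + \frac{16}{3} = \frac{16}{3}$)
$v{\left(-3 \right)} l{\left(10,-9 \right)} r{\left(-5 \right)} = \left(2 - -3\right) 10^{2} \cdot \frac{16}{3} = \left(2 + 3\right) 100 \cdot \frac{16}{3} = 5 \cdot 100 \cdot \frac{16}{3} = 500 \cdot \frac{16}{3} = \frac{8000}{3}$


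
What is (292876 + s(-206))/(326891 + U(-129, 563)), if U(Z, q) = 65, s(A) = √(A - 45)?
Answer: 73219/81739 + I*√251/326956 ≈ 0.89577 + 4.8456e-5*I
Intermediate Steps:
s(A) = √(-45 + A)
(292876 + s(-206))/(326891 + U(-129, 563)) = (292876 + √(-45 - 206))/(326891 + 65) = (292876 + √(-251))/326956 = (292876 + I*√251)*(1/326956) = 73219/81739 + I*√251/326956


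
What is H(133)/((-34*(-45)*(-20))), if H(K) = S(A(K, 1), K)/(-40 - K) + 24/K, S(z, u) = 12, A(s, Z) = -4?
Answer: -71/19557650 ≈ -3.6303e-6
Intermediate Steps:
H(K) = 12/(-40 - K) + 24/K
H(133)/((-34*(-45)*(-20))) = (12*(80 + 133)/(133*(40 + 133)))/((-34*(-45)*(-20))) = (12*(1/133)*213/173)/((1530*(-20))) = (12*(1/133)*(1/173)*213)/(-30600) = (2556/23009)*(-1/30600) = -71/19557650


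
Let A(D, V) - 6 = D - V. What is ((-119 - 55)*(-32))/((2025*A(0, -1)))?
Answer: 1856/4725 ≈ 0.39280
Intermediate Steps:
A(D, V) = 6 + D - V (A(D, V) = 6 + (D - V) = 6 + D - V)
((-119 - 55)*(-32))/((2025*A(0, -1))) = ((-119 - 55)*(-32))/((2025*(6 + 0 - 1*(-1)))) = (-174*(-32))/((2025*(6 + 0 + 1))) = 5568/((2025*7)) = 5568/14175 = 5568*(1/14175) = 1856/4725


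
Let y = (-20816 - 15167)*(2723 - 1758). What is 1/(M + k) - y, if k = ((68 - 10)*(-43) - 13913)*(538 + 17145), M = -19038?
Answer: 10074843407428304/290144019 ≈ 3.4724e+7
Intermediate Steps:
k = -290124981 (k = (58*(-43) - 13913)*17683 = (-2494 - 13913)*17683 = -16407*17683 = -290124981)
y = -34723595 (y = -35983*965 = -34723595)
1/(M + k) - y = 1/(-19038 - 290124981) - 1*(-34723595) = 1/(-290144019) + 34723595 = -1/290144019 + 34723595 = 10074843407428304/290144019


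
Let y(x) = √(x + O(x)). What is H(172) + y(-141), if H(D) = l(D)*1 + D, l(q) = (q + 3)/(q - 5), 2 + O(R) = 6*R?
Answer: 28899/167 + I*√989 ≈ 173.05 + 31.448*I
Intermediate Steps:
O(R) = -2 + 6*R
l(q) = (3 + q)/(-5 + q)
y(x) = √(-2 + 7*x) (y(x) = √(x + (-2 + 6*x)) = √(-2 + 7*x))
H(D) = D + (3 + D)/(-5 + D) (H(D) = ((3 + D)/(-5 + D))*1 + D = (3 + D)/(-5 + D) + D = D + (3 + D)/(-5 + D))
H(172) + y(-141) = (3 + 172 + 172*(-5 + 172))/(-5 + 172) + √(-2 + 7*(-141)) = (3 + 172 + 172*167)/167 + √(-2 - 987) = (3 + 172 + 28724)/167 + √(-989) = (1/167)*28899 + I*√989 = 28899/167 + I*√989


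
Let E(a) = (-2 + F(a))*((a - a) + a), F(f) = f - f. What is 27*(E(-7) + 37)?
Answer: 1377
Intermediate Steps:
F(f) = 0
E(a) = -2*a (E(a) = (-2 + 0)*((a - a) + a) = -2*(0 + a) = -2*a)
27*(E(-7) + 37) = 27*(-2*(-7) + 37) = 27*(14 + 37) = 27*51 = 1377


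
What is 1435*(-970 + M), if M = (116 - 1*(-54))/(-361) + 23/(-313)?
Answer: -157368877505/112993 ≈ -1.3927e+6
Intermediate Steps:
M = -61513/112993 (M = (116 + 54)*(-1/361) + 23*(-1/313) = 170*(-1/361) - 23/313 = -170/361 - 23/313 = -61513/112993 ≈ -0.54440)
1435*(-970 + M) = 1435*(-970 - 61513/112993) = 1435*(-109664723/112993) = -157368877505/112993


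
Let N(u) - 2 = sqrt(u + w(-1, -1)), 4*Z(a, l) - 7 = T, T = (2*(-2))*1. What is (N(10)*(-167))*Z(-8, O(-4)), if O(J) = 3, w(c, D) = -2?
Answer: -501/2 - 501*sqrt(2)/2 ≈ -604.76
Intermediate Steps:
T = -4 (T = -4*1 = -4)
Z(a, l) = 3/4 (Z(a, l) = 7/4 + (1/4)*(-4) = 7/4 - 1 = 3/4)
N(u) = 2 + sqrt(-2 + u) (N(u) = 2 + sqrt(u - 2) = 2 + sqrt(-2 + u))
(N(10)*(-167))*Z(-8, O(-4)) = ((2 + sqrt(-2 + 10))*(-167))*(3/4) = ((2 + sqrt(8))*(-167))*(3/4) = ((2 + 2*sqrt(2))*(-167))*(3/4) = (-334 - 334*sqrt(2))*(3/4) = -501/2 - 501*sqrt(2)/2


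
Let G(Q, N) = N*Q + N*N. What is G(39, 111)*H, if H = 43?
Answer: 715950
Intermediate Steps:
G(Q, N) = N² + N*Q (G(Q, N) = N*Q + N² = N² + N*Q)
G(39, 111)*H = (111*(111 + 39))*43 = (111*150)*43 = 16650*43 = 715950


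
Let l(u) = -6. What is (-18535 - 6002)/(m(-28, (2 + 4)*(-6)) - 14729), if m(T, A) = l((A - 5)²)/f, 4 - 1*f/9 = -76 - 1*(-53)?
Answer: 1987497/1193051 ≈ 1.6659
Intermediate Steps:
f = 243 (f = 36 - 9*(-76 - 1*(-53)) = 36 - 9*(-76 + 53) = 36 - 9*(-23) = 36 + 207 = 243)
m(T, A) = -2/81 (m(T, A) = -6/243 = -6*1/243 = -2/81)
(-18535 - 6002)/(m(-28, (2 + 4)*(-6)) - 14729) = (-18535 - 6002)/(-2/81 - 14729) = -24537/(-1193051/81) = -24537*(-81/1193051) = 1987497/1193051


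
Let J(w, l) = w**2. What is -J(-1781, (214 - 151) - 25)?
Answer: -3171961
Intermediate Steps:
-J(-1781, (214 - 151) - 25) = -1*(-1781)**2 = -1*3171961 = -3171961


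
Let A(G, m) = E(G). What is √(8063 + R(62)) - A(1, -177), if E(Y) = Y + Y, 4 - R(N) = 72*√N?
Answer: -2 + √(8067 - 72*√62) ≈ 84.603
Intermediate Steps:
R(N) = 4 - 72*√N
E(Y) = 2*Y
A(G, m) = 2*G
√(8063 + R(62)) - A(1, -177) = √(8063 + (4 - 72*√62)) - 2 = √(8067 - 72*√62) - 1*2 = √(8067 - 72*√62) - 2 = -2 + √(8067 - 72*√62)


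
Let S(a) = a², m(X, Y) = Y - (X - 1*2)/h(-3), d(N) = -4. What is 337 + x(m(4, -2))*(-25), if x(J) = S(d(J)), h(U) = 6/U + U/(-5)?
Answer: -63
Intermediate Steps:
h(U) = 6/U - U/5 (h(U) = 6/U + U*(-⅕) = 6/U - U/5)
m(X, Y) = -10/7 + Y + 5*X/7 (m(X, Y) = Y - (X - 1*2)/(6/(-3) - ⅕*(-3)) = Y - (X - 2)/(6*(-⅓) + ⅗) = Y - (-2 + X)/(-2 + ⅗) = Y - (-2 + X)/(-7/5) = Y - (-2 + X)*(-5)/7 = Y - (10/7 - 5*X/7) = Y + (-10/7 + 5*X/7) = -10/7 + Y + 5*X/7)
x(J) = 16 (x(J) = (-4)² = 16)
337 + x(m(4, -2))*(-25) = 337 + 16*(-25) = 337 - 400 = -63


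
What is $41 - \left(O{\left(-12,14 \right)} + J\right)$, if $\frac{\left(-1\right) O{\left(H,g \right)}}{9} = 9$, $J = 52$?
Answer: $70$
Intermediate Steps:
$O{\left(H,g \right)} = -81$ ($O{\left(H,g \right)} = \left(-9\right) 9 = -81$)
$41 - \left(O{\left(-12,14 \right)} + J\right) = 41 - \left(-81 + 52\right) = 41 - -29 = 41 + 29 = 70$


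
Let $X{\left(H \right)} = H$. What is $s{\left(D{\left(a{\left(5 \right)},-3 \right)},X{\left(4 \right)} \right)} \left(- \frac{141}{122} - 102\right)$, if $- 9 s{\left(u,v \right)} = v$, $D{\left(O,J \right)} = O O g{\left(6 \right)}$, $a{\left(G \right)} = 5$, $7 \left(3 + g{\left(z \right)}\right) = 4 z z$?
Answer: $\frac{8390}{183} \approx 45.847$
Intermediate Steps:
$g{\left(z \right)} = -3 + \frac{4 z^{2}}{7}$ ($g{\left(z \right)} = -3 + \frac{4 z z}{7} = -3 + \frac{4 z^{2}}{7}$)
$D{\left(O,J \right)} = \frac{123 O^{2}}{7}$ ($D{\left(O,J \right)} = O O \left(-3 + \frac{4 \cdot 6^{2}}{7}\right) = O^{2} \left(-3 + \frac{4}{7} \cdot 36\right) = O^{2} \left(-3 + \frac{144}{7}\right) = O^{2} \cdot \frac{123}{7} = \frac{123 O^{2}}{7}$)
$s{\left(u,v \right)} = - \frac{v}{9}$
$s{\left(D{\left(a{\left(5 \right)},-3 \right)},X{\left(4 \right)} \right)} \left(- \frac{141}{122} - 102\right) = \left(- \frac{1}{9}\right) 4 \left(- \frac{141}{122} - 102\right) = - \frac{4 \left(\left(-141\right) \frac{1}{122} - 102\right)}{9} = - \frac{4 \left(- \frac{141}{122} - 102\right)}{9} = \left(- \frac{4}{9}\right) \left(- \frac{12585}{122}\right) = \frac{8390}{183}$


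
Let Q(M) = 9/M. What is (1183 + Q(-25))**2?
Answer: 874148356/625 ≈ 1.3986e+6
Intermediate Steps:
(1183 + Q(-25))**2 = (1183 + 9/(-25))**2 = (1183 + 9*(-1/25))**2 = (1183 - 9/25)**2 = (29566/25)**2 = 874148356/625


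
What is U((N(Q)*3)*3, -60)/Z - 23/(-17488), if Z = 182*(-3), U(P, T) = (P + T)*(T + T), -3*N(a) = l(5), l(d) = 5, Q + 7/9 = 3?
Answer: -26229907/1591408 ≈ -16.482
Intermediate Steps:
Q = 20/9 (Q = -7/9 + 3 = 20/9 ≈ 2.2222)
N(a) = -5/3 (N(a) = -1/3*5 = -5/3)
U(P, T) = 2*T*(P + T) (U(P, T) = (P + T)*(2*T) = 2*T*(P + T))
Z = -546
U((N(Q)*3)*3, -60)/Z - 23/(-17488) = (2*(-60)*(-5/3*3*3 - 60))/(-546) - 23/(-17488) = (2*(-60)*(-5*3 - 60))*(-1/546) - 23*(-1/17488) = (2*(-60)*(-15 - 60))*(-1/546) + 23/17488 = (2*(-60)*(-75))*(-1/546) + 23/17488 = 9000*(-1/546) + 23/17488 = -1500/91 + 23/17488 = -26229907/1591408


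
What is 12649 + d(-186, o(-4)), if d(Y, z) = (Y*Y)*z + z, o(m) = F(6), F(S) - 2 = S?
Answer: 289425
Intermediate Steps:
F(S) = 2 + S
o(m) = 8 (o(m) = 2 + 6 = 8)
d(Y, z) = z + z*Y² (d(Y, z) = Y²*z + z = z*Y² + z = z + z*Y²)
12649 + d(-186, o(-4)) = 12649 + 8*(1 + (-186)²) = 12649 + 8*(1 + 34596) = 12649 + 8*34597 = 12649 + 276776 = 289425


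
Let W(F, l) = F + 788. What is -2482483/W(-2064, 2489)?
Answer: 2482483/1276 ≈ 1945.5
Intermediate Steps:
W(F, l) = 788 + F
-2482483/W(-2064, 2489) = -2482483/(788 - 2064) = -2482483/(-1276) = -2482483*(-1/1276) = 2482483/1276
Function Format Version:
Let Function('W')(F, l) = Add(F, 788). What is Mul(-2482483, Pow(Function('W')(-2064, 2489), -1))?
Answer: Rational(2482483, 1276) ≈ 1945.5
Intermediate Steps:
Function('W')(F, l) = Add(788, F)
Mul(-2482483, Pow(Function('W')(-2064, 2489), -1)) = Mul(-2482483, Pow(Add(788, -2064), -1)) = Mul(-2482483, Pow(-1276, -1)) = Mul(-2482483, Rational(-1, 1276)) = Rational(2482483, 1276)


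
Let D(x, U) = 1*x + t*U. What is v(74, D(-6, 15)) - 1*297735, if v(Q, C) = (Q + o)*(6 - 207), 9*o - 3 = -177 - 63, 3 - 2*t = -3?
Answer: -307316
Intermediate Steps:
t = 3 (t = 3/2 - ½*(-3) = 3/2 + 3/2 = 3)
o = -79/3 (o = ⅓ + (-177 - 63)/9 = ⅓ + (⅑)*(-240) = ⅓ - 80/3 = -79/3 ≈ -26.333)
D(x, U) = x + 3*U (D(x, U) = 1*x + 3*U = x + 3*U)
v(Q, C) = 5293 - 201*Q (v(Q, C) = (Q - 79/3)*(6 - 207) = (-79/3 + Q)*(-201) = 5293 - 201*Q)
v(74, D(-6, 15)) - 1*297735 = (5293 - 201*74) - 1*297735 = (5293 - 14874) - 297735 = -9581 - 297735 = -307316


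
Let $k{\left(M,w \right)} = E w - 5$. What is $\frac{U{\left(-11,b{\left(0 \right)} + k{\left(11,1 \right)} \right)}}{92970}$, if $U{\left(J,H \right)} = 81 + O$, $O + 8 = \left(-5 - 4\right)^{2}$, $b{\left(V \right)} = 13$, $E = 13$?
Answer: $\frac{77}{46485} \approx 0.0016564$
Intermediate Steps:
$O = 73$ ($O = -8 + \left(-5 - 4\right)^{2} = -8 + \left(-9\right)^{2} = -8 + 81 = 73$)
$k{\left(M,w \right)} = -5 + 13 w$ ($k{\left(M,w \right)} = 13 w - 5 = -5 + 13 w$)
$U{\left(J,H \right)} = 154$ ($U{\left(J,H \right)} = 81 + 73 = 154$)
$\frac{U{\left(-11,b{\left(0 \right)} + k{\left(11,1 \right)} \right)}}{92970} = \frac{154}{92970} = 154 \cdot \frac{1}{92970} = \frac{77}{46485}$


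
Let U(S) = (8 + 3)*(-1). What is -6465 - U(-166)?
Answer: -6454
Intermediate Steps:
U(S) = -11 (U(S) = 11*(-1) = -11)
-6465 - U(-166) = -6465 - 1*(-11) = -6465 + 11 = -6454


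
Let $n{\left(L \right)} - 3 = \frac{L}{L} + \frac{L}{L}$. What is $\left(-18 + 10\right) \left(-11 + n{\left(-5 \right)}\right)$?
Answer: $48$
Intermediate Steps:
$n{\left(L \right)} = 5$ ($n{\left(L \right)} = 3 + \left(\frac{L}{L} + \frac{L}{L}\right) = 3 + \left(1 + 1\right) = 3 + 2 = 5$)
$\left(-18 + 10\right) \left(-11 + n{\left(-5 \right)}\right) = \left(-18 + 10\right) \left(-11 + 5\right) = \left(-8\right) \left(-6\right) = 48$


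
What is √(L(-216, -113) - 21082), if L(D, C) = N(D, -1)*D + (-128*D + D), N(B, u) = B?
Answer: √53006 ≈ 230.23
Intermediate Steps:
L(D, C) = D² - 127*D (L(D, C) = D*D + (-128*D + D) = D² - 127*D)
√(L(-216, -113) - 21082) = √(-216*(-127 - 216) - 21082) = √(-216*(-343) - 21082) = √(74088 - 21082) = √53006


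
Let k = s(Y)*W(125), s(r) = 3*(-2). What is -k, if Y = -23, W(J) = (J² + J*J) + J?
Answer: 188250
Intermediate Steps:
W(J) = J + 2*J² (W(J) = (J² + J²) + J = 2*J² + J = J + 2*J²)
s(r) = -6
k = -188250 (k = -750*(1 + 2*125) = -750*(1 + 250) = -750*251 = -6*31375 = -188250)
-k = -1*(-188250) = 188250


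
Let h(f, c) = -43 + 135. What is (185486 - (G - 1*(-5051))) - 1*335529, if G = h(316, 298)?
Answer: -155186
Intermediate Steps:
h(f, c) = 92
G = 92
(185486 - (G - 1*(-5051))) - 1*335529 = (185486 - (92 - 1*(-5051))) - 1*335529 = (185486 - (92 + 5051)) - 335529 = (185486 - 1*5143) - 335529 = (185486 - 5143) - 335529 = 180343 - 335529 = -155186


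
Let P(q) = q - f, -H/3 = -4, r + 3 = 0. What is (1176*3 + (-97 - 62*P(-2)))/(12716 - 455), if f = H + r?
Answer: 1371/4087 ≈ 0.33545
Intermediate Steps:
r = -3 (r = -3 + 0 = -3)
H = 12 (H = -3*(-4) = 12)
f = 9 (f = 12 - 3 = 9)
P(q) = -9 + q (P(q) = q - 1*9 = q - 9 = -9 + q)
(1176*3 + (-97 - 62*P(-2)))/(12716 - 455) = (1176*3 + (-97 - 62*(-9 - 2)))/(12716 - 455) = (3528 + (-97 - 62*(-11)))/12261 = (3528 + (-97 + 682))*(1/12261) = (3528 + 585)*(1/12261) = 4113*(1/12261) = 1371/4087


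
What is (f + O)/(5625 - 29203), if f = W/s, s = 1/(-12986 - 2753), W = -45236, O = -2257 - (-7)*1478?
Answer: -711977493/23578 ≈ -30197.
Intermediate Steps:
O = 8089 (O = -2257 - 1*(-10346) = -2257 + 10346 = 8089)
s = -1/15739 (s = 1/(-15739) = -1/15739 ≈ -6.3536e-5)
f = 711969404 (f = -45236/(-1/15739) = -45236*(-15739) = 711969404)
(f + O)/(5625 - 29203) = (711969404 + 8089)/(5625 - 29203) = 711977493/(-23578) = 711977493*(-1/23578) = -711977493/23578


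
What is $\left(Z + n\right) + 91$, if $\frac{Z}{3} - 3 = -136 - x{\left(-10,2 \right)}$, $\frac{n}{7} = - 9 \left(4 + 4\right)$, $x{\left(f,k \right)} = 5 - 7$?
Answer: $-806$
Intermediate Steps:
$x{\left(f,k \right)} = -2$ ($x{\left(f,k \right)} = 5 - 7 = -2$)
$n = -504$ ($n = 7 \left(- 9 \left(4 + 4\right)\right) = 7 \left(\left(-9\right) 8\right) = 7 \left(-72\right) = -504$)
$Z = -393$ ($Z = 9 + 3 \left(-136 - -2\right) = 9 + 3 \left(-136 + 2\right) = 9 + 3 \left(-134\right) = 9 - 402 = -393$)
$\left(Z + n\right) + 91 = \left(-393 - 504\right) + 91 = -897 + 91 = -806$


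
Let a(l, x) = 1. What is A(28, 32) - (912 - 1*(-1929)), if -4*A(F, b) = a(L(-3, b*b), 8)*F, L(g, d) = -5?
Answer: -2848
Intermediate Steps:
A(F, b) = -F/4
A(28, 32) - (912 - 1*(-1929)) = -¼*28 - (912 - 1*(-1929)) = -7 - (912 + 1929) = -7 - 1*2841 = -7 - 2841 = -2848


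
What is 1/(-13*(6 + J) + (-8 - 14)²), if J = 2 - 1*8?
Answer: 1/484 ≈ 0.0020661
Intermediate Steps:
J = -6 (J = 2 - 8 = -6)
1/(-13*(6 + J) + (-8 - 14)²) = 1/(-13*(6 - 6) + (-8 - 14)²) = 1/(-13*0 + (-22)²) = 1/(0 + 484) = 1/484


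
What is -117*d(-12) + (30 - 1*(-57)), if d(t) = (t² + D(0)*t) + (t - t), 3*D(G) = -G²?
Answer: -16761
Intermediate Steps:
D(G) = -G²/3 (D(G) = (-G²)/3 = -G²/3)
d(t) = t² (d(t) = (t² + (-⅓*0²)*t) + (t - t) = (t² + (-⅓*0)*t) + 0 = (t² + 0*t) + 0 = (t² + 0) + 0 = t² + 0 = t²)
-117*d(-12) + (30 - 1*(-57)) = -117*(-12)² + (30 - 1*(-57)) = -117*144 + (30 + 57) = -16848 + 87 = -16761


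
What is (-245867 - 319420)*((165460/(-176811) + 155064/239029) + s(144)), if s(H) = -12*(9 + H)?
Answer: 2089056356526913040/2012521739 ≈ 1.0380e+9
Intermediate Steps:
s(H) = -108 - 12*H
(-245867 - 319420)*((165460/(-176811) + 155064/239029) + s(144)) = (-245867 - 319420)*((165460/(-176811) + 155064/239029) + (-108 - 12*144)) = -565287*((165460*(-1/176811) + 155064*(1/239029)) + (-108 - 1728)) = -565287*((-165460/176811 + 22152/34147) - 1836) = -565287*(-1733245348/6037565217 - 1836) = -565287*(-11086702983760/6037565217) = 2089056356526913040/2012521739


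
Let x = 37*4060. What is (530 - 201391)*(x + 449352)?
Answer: -120430631492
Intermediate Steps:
x = 150220
(530 - 201391)*(x + 449352) = (530 - 201391)*(150220 + 449352) = -200861*599572 = -120430631492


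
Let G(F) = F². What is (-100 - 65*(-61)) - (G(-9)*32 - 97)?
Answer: 1370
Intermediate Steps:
(-100 - 65*(-61)) - (G(-9)*32 - 97) = (-100 - 65*(-61)) - ((-9)²*32 - 97) = (-100 + 3965) - (81*32 - 97) = 3865 - (2592 - 97) = 3865 - 1*2495 = 3865 - 2495 = 1370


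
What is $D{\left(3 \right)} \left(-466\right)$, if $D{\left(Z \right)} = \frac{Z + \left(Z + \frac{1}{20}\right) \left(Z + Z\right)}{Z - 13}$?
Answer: $\frac{49629}{50} \approx 992.58$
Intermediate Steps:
$D{\left(Z \right)} = \frac{Z + 2 Z \left(\frac{1}{20} + Z\right)}{-13 + Z}$ ($D{\left(Z \right)} = \frac{Z + \left(Z + \frac{1}{20}\right) 2 Z}{-13 + Z} = \frac{Z + \left(\frac{1}{20} + Z\right) 2 Z}{-13 + Z} = \frac{Z + 2 Z \left(\frac{1}{20} + Z\right)}{-13 + Z}$)
$D{\left(3 \right)} \left(-466\right) = \frac{1}{10} \cdot 3 \frac{1}{-13 + 3} \left(11 + 20 \cdot 3\right) \left(-466\right) = \frac{1}{10} \cdot 3 \frac{1}{-10} \left(11 + 60\right) \left(-466\right) = \frac{1}{10} \cdot 3 \left(- \frac{1}{10}\right) 71 \left(-466\right) = \left(- \frac{213}{100}\right) \left(-466\right) = \frac{49629}{50}$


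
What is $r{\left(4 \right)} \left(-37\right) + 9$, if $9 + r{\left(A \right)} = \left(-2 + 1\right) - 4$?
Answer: $527$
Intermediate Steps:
$r{\left(A \right)} = -14$ ($r{\left(A \right)} = -9 + \left(\left(-2 + 1\right) - 4\right) = -9 - 5 = -14$)
$r{\left(4 \right)} \left(-37\right) + 9 = \left(-14\right) \left(-37\right) + 9 = 518 + 9 = 527$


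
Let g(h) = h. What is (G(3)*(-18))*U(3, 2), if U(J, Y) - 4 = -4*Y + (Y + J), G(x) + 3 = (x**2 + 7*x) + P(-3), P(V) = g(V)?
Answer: -432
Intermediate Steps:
P(V) = V
G(x) = -6 + x**2 + 7*x (G(x) = -3 + ((x**2 + 7*x) - 3) = -3 + (-3 + x**2 + 7*x) = -6 + x**2 + 7*x)
U(J, Y) = 4 + J - 3*Y (U(J, Y) = 4 + (-4*Y + (Y + J)) = 4 + (-4*Y + (J + Y)) = 4 + (J - 3*Y) = 4 + J - 3*Y)
(G(3)*(-18))*U(3, 2) = ((-6 + 3**2 + 7*3)*(-18))*(4 + 3 - 3*2) = ((-6 + 9 + 21)*(-18))*(4 + 3 - 6) = (24*(-18))*1 = -432*1 = -432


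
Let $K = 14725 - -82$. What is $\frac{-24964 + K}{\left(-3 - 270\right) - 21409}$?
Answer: $\frac{10157}{21682} \approx 0.46845$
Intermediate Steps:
$K = 14807$ ($K = 14725 + \left(-4361 + 4443\right) = 14725 + 82 = 14807$)
$\frac{-24964 + K}{\left(-3 - 270\right) - 21409} = \frac{-24964 + 14807}{\left(-3 - 270\right) - 21409} = - \frac{10157}{\left(-3 - 270\right) - 21409} = - \frac{10157}{-273 - 21409} = - \frac{10157}{-21682} = \left(-10157\right) \left(- \frac{1}{21682}\right) = \frac{10157}{21682}$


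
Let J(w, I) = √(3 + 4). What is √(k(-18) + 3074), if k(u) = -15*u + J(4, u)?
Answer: √(3344 + √7) ≈ 57.850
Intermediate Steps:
J(w, I) = √7
k(u) = √7 - 15*u (k(u) = -15*u + √7 = √7 - 15*u)
√(k(-18) + 3074) = √((√7 - 15*(-18)) + 3074) = √((√7 + 270) + 3074) = √((270 + √7) + 3074) = √(3344 + √7)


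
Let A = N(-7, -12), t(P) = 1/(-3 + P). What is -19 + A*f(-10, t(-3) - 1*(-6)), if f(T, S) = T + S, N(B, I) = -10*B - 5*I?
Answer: -1682/3 ≈ -560.67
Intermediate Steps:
f(T, S) = S + T
A = 130 (A = -10*(-7) - 5*(-12) = 70 + 60 = 130)
-19 + A*f(-10, t(-3) - 1*(-6)) = -19 + 130*((1/(-3 - 3) - 1*(-6)) - 10) = -19 + 130*((1/(-6) + 6) - 10) = -19 + 130*((-1/6 + 6) - 10) = -19 + 130*(35/6 - 10) = -19 + 130*(-25/6) = -19 - 1625/3 = -1682/3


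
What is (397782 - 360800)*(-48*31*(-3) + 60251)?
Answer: 2393290130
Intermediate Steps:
(397782 - 360800)*(-48*31*(-3) + 60251) = 36982*(-1488*(-3) + 60251) = 36982*(4464 + 60251) = 36982*64715 = 2393290130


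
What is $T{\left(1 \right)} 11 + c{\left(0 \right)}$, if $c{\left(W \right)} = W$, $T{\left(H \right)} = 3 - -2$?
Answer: $55$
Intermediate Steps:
$T{\left(H \right)} = 5$ ($T{\left(H \right)} = 3 + 2 = 5$)
$T{\left(1 \right)} 11 + c{\left(0 \right)} = 5 \cdot 11 + 0 = 55 + 0 = 55$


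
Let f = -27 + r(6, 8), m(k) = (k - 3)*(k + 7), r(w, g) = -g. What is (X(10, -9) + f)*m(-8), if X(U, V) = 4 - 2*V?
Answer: -143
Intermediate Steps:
m(k) = (-3 + k)*(7 + k)
f = -35 (f = -27 - 1*8 = -27 - 8 = -35)
(X(10, -9) + f)*m(-8) = ((4 - 2*(-9)) - 35)*(-21 + (-8)² + 4*(-8)) = ((4 + 18) - 35)*(-21 + 64 - 32) = (22 - 35)*11 = -13*11 = -143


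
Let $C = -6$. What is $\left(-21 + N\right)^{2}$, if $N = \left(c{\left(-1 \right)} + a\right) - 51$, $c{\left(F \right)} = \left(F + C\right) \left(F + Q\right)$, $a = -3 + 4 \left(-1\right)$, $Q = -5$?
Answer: $1369$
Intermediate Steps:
$a = -7$ ($a = -3 - 4 = -7$)
$c{\left(F \right)} = \left(-6 + F\right) \left(-5 + F\right)$ ($c{\left(F \right)} = \left(F - 6\right) \left(F - 5\right) = \left(-6 + F\right) \left(-5 + F\right)$)
$N = -16$ ($N = \left(\left(30 + \left(-1\right)^{2} - -11\right) - 7\right) - 51 = \left(\left(30 + 1 + 11\right) - 7\right) - 51 = \left(42 - 7\right) - 51 = 35 - 51 = -16$)
$\left(-21 + N\right)^{2} = \left(-21 - 16\right)^{2} = \left(-37\right)^{2} = 1369$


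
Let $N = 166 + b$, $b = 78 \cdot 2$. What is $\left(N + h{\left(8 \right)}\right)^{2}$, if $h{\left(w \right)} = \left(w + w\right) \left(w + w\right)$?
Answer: $334084$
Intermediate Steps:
$h{\left(w \right)} = 4 w^{2}$ ($h{\left(w \right)} = 2 w 2 w = 4 w^{2}$)
$b = 156$
$N = 322$ ($N = 166 + 156 = 322$)
$\left(N + h{\left(8 \right)}\right)^{2} = \left(322 + 4 \cdot 8^{2}\right)^{2} = \left(322 + 4 \cdot 64\right)^{2} = \left(322 + 256\right)^{2} = 578^{2} = 334084$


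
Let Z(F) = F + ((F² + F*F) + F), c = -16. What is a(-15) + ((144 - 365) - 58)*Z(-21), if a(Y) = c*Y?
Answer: -234120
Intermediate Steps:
Z(F) = 2*F + 2*F² (Z(F) = F + ((F² + F²) + F) = F + (2*F² + F) = F + (F + 2*F²) = 2*F + 2*F²)
a(Y) = -16*Y
a(-15) + ((144 - 365) - 58)*Z(-21) = -16*(-15) + ((144 - 365) - 58)*(2*(-21)*(1 - 21)) = 240 + (-221 - 58)*(2*(-21)*(-20)) = 240 - 279*840 = 240 - 234360 = -234120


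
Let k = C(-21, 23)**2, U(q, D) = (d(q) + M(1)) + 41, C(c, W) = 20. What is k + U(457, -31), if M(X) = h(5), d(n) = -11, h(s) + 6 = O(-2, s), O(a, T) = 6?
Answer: 430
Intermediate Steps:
h(s) = 0 (h(s) = -6 + 6 = 0)
M(X) = 0
U(q, D) = 30 (U(q, D) = (-11 + 0) + 41 = -11 + 41 = 30)
k = 400 (k = 20**2 = 400)
k + U(457, -31) = 400 + 30 = 430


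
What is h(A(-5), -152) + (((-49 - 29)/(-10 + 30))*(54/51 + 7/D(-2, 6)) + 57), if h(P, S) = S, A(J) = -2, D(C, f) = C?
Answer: -29063/340 ≈ -85.479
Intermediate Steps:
h(A(-5), -152) + (((-49 - 29)/(-10 + 30))*(54/51 + 7/D(-2, 6)) + 57) = -152 + (((-49 - 29)/(-10 + 30))*(54/51 + 7/(-2)) + 57) = -152 + ((-78/20)*(54*(1/51) + 7*(-½)) + 57) = -152 + ((-78*1/20)*(18/17 - 7/2) + 57) = -152 + (-39/10*(-83/34) + 57) = -152 + (3237/340 + 57) = -152 + 22617/340 = -29063/340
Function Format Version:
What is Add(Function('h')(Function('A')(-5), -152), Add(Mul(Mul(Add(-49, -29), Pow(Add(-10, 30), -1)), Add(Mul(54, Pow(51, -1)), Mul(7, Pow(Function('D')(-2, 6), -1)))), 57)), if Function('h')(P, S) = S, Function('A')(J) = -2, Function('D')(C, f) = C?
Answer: Rational(-29063, 340) ≈ -85.479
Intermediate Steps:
Add(Function('h')(Function('A')(-5), -152), Add(Mul(Mul(Add(-49, -29), Pow(Add(-10, 30), -1)), Add(Mul(54, Pow(51, -1)), Mul(7, Pow(Function('D')(-2, 6), -1)))), 57)) = Add(-152, Add(Mul(Mul(Add(-49, -29), Pow(Add(-10, 30), -1)), Add(Mul(54, Pow(51, -1)), Mul(7, Pow(-2, -1)))), 57)) = Add(-152, Add(Mul(Mul(-78, Pow(20, -1)), Add(Mul(54, Rational(1, 51)), Mul(7, Rational(-1, 2)))), 57)) = Add(-152, Add(Mul(Mul(-78, Rational(1, 20)), Add(Rational(18, 17), Rational(-7, 2))), 57)) = Add(-152, Add(Mul(Rational(-39, 10), Rational(-83, 34)), 57)) = Add(-152, Add(Rational(3237, 340), 57)) = Add(-152, Rational(22617, 340)) = Rational(-29063, 340)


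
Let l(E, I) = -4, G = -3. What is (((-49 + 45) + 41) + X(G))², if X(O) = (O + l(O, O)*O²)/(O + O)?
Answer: 7569/4 ≈ 1892.3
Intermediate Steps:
X(O) = (O - 4*O²)/(2*O) (X(O) = (O - 4*O²)/(O + O) = (O - 4*O²)/((2*O)) = (O - 4*O²)*(1/(2*O)) = (O - 4*O²)/(2*O))
(((-49 + 45) + 41) + X(G))² = (((-49 + 45) + 41) + (½ - 2*(-3)))² = ((-4 + 41) + (½ + 6))² = (37 + 13/2)² = (87/2)² = 7569/4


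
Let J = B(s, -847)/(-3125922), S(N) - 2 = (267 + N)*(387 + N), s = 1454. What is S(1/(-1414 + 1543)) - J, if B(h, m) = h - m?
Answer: 1791794693355659/17339489334 ≈ 1.0334e+5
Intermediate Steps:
S(N) = 2 + (267 + N)*(387 + N)
J = -767/1041974 (J = (1454 - 1*(-847))/(-3125922) = (1454 + 847)*(-1/3125922) = 2301*(-1/3125922) = -767/1041974 ≈ -0.00073610)
S(1/(-1414 + 1543)) - J = (103331 + (1/(-1414 + 1543))² + 654/(-1414 + 1543)) - 1*(-767/1041974) = (103331 + (1/129)² + 654/129) + 767/1041974 = (103331 + (1/129)² + 654*(1/129)) + 767/1041974 = (103331 + 1/16641 + 218/43) + 767/1041974 = 1719615538/16641 + 767/1041974 = 1791794693355659/17339489334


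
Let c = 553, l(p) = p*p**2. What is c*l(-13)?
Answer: -1214941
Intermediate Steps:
l(p) = p**3
c*l(-13) = 553*(-13)**3 = 553*(-2197) = -1214941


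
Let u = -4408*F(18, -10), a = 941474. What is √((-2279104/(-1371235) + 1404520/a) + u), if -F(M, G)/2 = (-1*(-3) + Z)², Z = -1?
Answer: 2*√3673591589125951109614527365/645491050195 ≈ 187.80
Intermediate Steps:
F(M, G) = -8 (F(M, G) = -2*(-1*(-3) - 1)² = -2*(3 - 1)² = -2*2² = -2*4 = -8)
u = 35264 (u = -4408*(-8) = 35264)
√((-2279104/(-1371235) + 1404520/a) + u) = √((-2279104/(-1371235) + 1404520/941474) + 35264) = √((-2279104*(-1/1371235) + 1404520*(1/941474)) + 35264) = √((2279104/1371235 + 702260/470737) + 35264) = √(2035822070748/645491050195 + 35264) = √(22764632216147228/645491050195) = 2*√3673591589125951109614527365/645491050195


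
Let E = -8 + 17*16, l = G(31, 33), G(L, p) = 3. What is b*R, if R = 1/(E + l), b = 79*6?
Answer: 158/89 ≈ 1.7753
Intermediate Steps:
b = 474
l = 3
E = 264 (E = -8 + 272 = 264)
R = 1/267 (R = 1/(264 + 3) = 1/267 ≈ 0.0037453)
b*R = 474*(1/267) = 158/89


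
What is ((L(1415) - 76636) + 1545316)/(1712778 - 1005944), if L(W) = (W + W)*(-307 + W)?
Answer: 2302160/353417 ≈ 6.5140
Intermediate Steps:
L(W) = 2*W*(-307 + W) (L(W) = (2*W)*(-307 + W) = 2*W*(-307 + W))
((L(1415) - 76636) + 1545316)/(1712778 - 1005944) = ((2*1415*(-307 + 1415) - 76636) + 1545316)/(1712778 - 1005944) = ((2*1415*1108 - 76636) + 1545316)/706834 = ((3135640 - 76636) + 1545316)*(1/706834) = (3059004 + 1545316)*(1/706834) = 4604320*(1/706834) = 2302160/353417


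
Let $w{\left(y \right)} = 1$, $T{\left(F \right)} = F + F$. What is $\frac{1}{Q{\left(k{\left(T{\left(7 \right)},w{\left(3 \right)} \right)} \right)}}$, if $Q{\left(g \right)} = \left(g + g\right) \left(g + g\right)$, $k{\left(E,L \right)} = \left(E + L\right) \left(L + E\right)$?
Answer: $\frac{1}{202500} \approx 4.9383 \cdot 10^{-6}$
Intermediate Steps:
$T{\left(F \right)} = 2 F$
$k{\left(E,L \right)} = \left(E + L\right)^{2}$ ($k{\left(E,L \right)} = \left(E + L\right) \left(E + L\right) = \left(E + L\right)^{2}$)
$Q{\left(g \right)} = 4 g^{2}$ ($Q{\left(g \right)} = 2 g 2 g = 4 g^{2}$)
$\frac{1}{Q{\left(k{\left(T{\left(7 \right)},w{\left(3 \right)} \right)} \right)}} = \frac{1}{4 \left(\left(2 \cdot 7 + 1\right)^{2}\right)^{2}} = \frac{1}{4 \left(\left(14 + 1\right)^{2}\right)^{2}} = \frac{1}{4 \left(15^{2}\right)^{2}} = \frac{1}{4 \cdot 225^{2}} = \frac{1}{4 \cdot 50625} = \frac{1}{202500}$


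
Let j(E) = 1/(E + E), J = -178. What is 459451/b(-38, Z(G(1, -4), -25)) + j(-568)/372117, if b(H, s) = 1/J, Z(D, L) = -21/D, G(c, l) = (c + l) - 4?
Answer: -34571406270709537/422724912 ≈ -8.1782e+7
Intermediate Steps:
G(c, l) = -4 + c + l
b(H, s) = -1/178 (b(H, s) = 1/(-178) = -1/178)
j(E) = 1/(2*E)
459451/b(-38, Z(G(1, -4), -25)) + j(-568)/372117 = 459451/(-1/178) + ((½)/(-568))/372117 = 459451*(-178) + ((½)*(-1/568))*(1/372117) = -81782278 - 1/1136*1/372117 = -81782278 - 1/422724912 = -34571406270709537/422724912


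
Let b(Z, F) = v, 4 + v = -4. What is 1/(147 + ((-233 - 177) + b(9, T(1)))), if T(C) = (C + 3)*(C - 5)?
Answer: -1/271 ≈ -0.0036900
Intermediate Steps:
v = -8 (v = -4 - 4 = -8)
T(C) = (-5 + C)*(3 + C) (T(C) = (3 + C)*(-5 + C) = (-5 + C)*(3 + C))
b(Z, F) = -8
1/(147 + ((-233 - 177) + b(9, T(1)))) = 1/(147 + ((-233 - 177) - 8)) = 1/(147 + (-410 - 8)) = 1/(147 - 418) = 1/(-271) = -1/271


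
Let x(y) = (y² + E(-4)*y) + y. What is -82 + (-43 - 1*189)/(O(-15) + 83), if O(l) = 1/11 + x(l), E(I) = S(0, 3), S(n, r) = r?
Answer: -226330/2729 ≈ -82.935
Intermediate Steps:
E(I) = 3
x(y) = y² + 4*y (x(y) = (y² + 3*y) + y = y² + 4*y)
O(l) = 1/11 + l*(4 + l)
-82 + (-43 - 1*189)/(O(-15) + 83) = -82 + (-43 - 1*189)/((1/11 - 15*(4 - 15)) + 83) = -82 + (-43 - 189)/((1/11 - 15*(-11)) + 83) = -82 - 232/((1/11 + 165) + 83) = -82 - 232/(1816/11 + 83) = -82 - 232/2729/11 = -82 - 232*11/2729 = -82 - 2552/2729 = -226330/2729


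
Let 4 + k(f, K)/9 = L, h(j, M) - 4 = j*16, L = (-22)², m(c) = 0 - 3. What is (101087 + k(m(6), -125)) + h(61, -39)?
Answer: 106387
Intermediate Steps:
m(c) = -3
L = 484
h(j, M) = 4 + 16*j (h(j, M) = 4 + j*16 = 4 + 16*j)
k(f, K) = 4320 (k(f, K) = -36 + 9*484 = -36 + 4356 = 4320)
(101087 + k(m(6), -125)) + h(61, -39) = (101087 + 4320) + (4 + 16*61) = 105407 + (4 + 976) = 105407 + 980 = 106387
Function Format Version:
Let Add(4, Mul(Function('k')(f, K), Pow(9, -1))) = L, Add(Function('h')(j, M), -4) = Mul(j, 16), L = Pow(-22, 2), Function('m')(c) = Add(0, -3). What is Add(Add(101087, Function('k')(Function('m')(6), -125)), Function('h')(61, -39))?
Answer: 106387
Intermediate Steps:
Function('m')(c) = -3
L = 484
Function('h')(j, M) = Add(4, Mul(16, j)) (Function('h')(j, M) = Add(4, Mul(j, 16)) = Add(4, Mul(16, j)))
Function('k')(f, K) = 4320 (Function('k')(f, K) = Add(-36, Mul(9, 484)) = Add(-36, 4356) = 4320)
Add(Add(101087, Function('k')(Function('m')(6), -125)), Function('h')(61, -39)) = Add(Add(101087, 4320), Add(4, Mul(16, 61))) = Add(105407, Add(4, 976)) = Add(105407, 980) = 106387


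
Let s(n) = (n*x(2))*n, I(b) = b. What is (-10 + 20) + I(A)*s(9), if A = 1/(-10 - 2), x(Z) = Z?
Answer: -7/2 ≈ -3.5000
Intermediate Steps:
A = -1/12 (A = 1/(-12) = -1/12 ≈ -0.083333)
s(n) = 2*n**2 (s(n) = (n*2)*n = (2*n)*n = 2*n**2)
(-10 + 20) + I(A)*s(9) = (-10 + 20) - 9**2/6 = 10 - 81/6 = 10 - 1/12*162 = 10 - 27/2 = -7/2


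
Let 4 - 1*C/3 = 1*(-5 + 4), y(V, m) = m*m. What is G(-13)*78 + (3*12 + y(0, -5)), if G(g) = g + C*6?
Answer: 6067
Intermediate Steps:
y(V, m) = m**2
C = 15 (C = 12 - 3*(-5 + 4) = 12 - 3*(-1) = 12 + 3 = 15)
G(g) = 90 + g (G(g) = g + 15*6 = g + 90 = 90 + g)
G(-13)*78 + (3*12 + y(0, -5)) = (90 - 13)*78 + (3*12 + (-5)**2) = 77*78 + (36 + 25) = 6006 + 61 = 6067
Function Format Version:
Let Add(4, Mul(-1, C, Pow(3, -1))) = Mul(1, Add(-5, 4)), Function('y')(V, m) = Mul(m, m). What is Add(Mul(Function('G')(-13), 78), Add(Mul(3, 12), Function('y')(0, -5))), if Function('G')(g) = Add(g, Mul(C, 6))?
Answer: 6067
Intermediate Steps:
Function('y')(V, m) = Pow(m, 2)
C = 15 (C = Add(12, Mul(-3, Mul(1, Add(-5, 4)))) = Add(12, Mul(-3, Mul(1, -1))) = Add(12, Mul(-3, -1)) = Add(12, 3) = 15)
Function('G')(g) = Add(90, g) (Function('G')(g) = Add(g, Mul(15, 6)) = Add(g, 90) = Add(90, g))
Add(Mul(Function('G')(-13), 78), Add(Mul(3, 12), Function('y')(0, -5))) = Add(Mul(Add(90, -13), 78), Add(Mul(3, 12), Pow(-5, 2))) = Add(Mul(77, 78), Add(36, 25)) = Add(6006, 61) = 6067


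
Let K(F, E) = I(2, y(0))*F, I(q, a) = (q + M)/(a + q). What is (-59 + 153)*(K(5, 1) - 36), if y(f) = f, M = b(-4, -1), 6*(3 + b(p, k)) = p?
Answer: -11327/3 ≈ -3775.7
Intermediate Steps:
b(p, k) = -3 + p/6
M = -11/3 (M = -3 + (1/6)*(-4) = -3 - 2/3 = -11/3 ≈ -3.6667)
I(q, a) = (-11/3 + q)/(a + q) (I(q, a) = (q - 11/3)/(a + q) = (-11/3 + q)/(a + q))
K(F, E) = -5*F/6 (K(F, E) = ((-11/3 + 2)/(0 + 2))*F = (-5/3/2)*F = ((1/2)*(-5/3))*F = -5*F/6)
(-59 + 153)*(K(5, 1) - 36) = (-59 + 153)*(-5/6*5 - 36) = 94*(-25/6 - 36) = 94*(-241/6) = -11327/3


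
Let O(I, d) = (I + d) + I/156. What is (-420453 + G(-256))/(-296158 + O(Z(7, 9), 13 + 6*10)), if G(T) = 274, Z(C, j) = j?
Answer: 21849308/15395949 ≈ 1.4192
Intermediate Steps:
O(I, d) = d + 157*I/156 (O(I, d) = (I + d) + I*(1/156) = (I + d) + I/156 = d + 157*I/156)
(-420453 + G(-256))/(-296158 + O(Z(7, 9), 13 + 6*10)) = (-420453 + 274)/(-296158 + ((13 + 6*10) + (157/156)*9)) = -420179/(-296158 + ((13 + 60) + 471/52)) = -420179/(-296158 + (73 + 471/52)) = -420179/(-296158 + 4267/52) = -420179/(-15395949/52) = -420179*(-52/15395949) = 21849308/15395949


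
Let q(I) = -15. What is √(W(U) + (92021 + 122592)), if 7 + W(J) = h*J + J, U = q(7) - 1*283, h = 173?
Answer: √162754 ≈ 403.43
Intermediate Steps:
U = -298 (U = -15 - 1*283 = -15 - 283 = -298)
W(J) = -7 + 174*J (W(J) = -7 + (173*J + J) = -7 + 174*J)
√(W(U) + (92021 + 122592)) = √((-7 + 174*(-298)) + (92021 + 122592)) = √((-7 - 51852) + 214613) = √(-51859 + 214613) = √162754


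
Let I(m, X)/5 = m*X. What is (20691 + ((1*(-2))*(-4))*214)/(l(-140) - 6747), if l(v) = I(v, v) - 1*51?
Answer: 22403/91202 ≈ 0.24564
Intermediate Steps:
I(m, X) = 5*X*m (I(m, X) = 5*(m*X) = 5*(X*m) = 5*X*m)
l(v) = -51 + 5*v**2 (l(v) = 5*v*v - 1*51 = 5*v**2 - 51 = -51 + 5*v**2)
(20691 + ((1*(-2))*(-4))*214)/(l(-140) - 6747) = (20691 + ((1*(-2))*(-4))*214)/((-51 + 5*(-140)**2) - 6747) = (20691 - 2*(-4)*214)/((-51 + 5*19600) - 6747) = (20691 + 8*214)/((-51 + 98000) - 6747) = (20691 + 1712)/(97949 - 6747) = 22403/91202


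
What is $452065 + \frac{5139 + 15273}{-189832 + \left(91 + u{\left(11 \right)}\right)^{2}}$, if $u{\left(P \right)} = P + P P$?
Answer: $\frac{2345764529}{5189} \approx 4.5207 \cdot 10^{5}$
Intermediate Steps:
$u{\left(P \right)} = P + P^{2}$
$452065 + \frac{5139 + 15273}{-189832 + \left(91 + u{\left(11 \right)}\right)^{2}} = 452065 + \frac{5139 + 15273}{-189832 + \left(91 + 11 \left(1 + 11\right)\right)^{2}} = 452065 + \frac{20412}{-189832 + \left(91 + 11 \cdot 12\right)^{2}} = 452065 + \frac{20412}{-189832 + \left(91 + 132\right)^{2}} = 452065 + \frac{20412}{-189832 + 223^{2}} = 452065 + \frac{20412}{-189832 + 49729} = 452065 + \frac{20412}{-140103} = 452065 + 20412 \left(- \frac{1}{140103}\right) = 452065 - \frac{756}{5189} = \frac{2345764529}{5189}$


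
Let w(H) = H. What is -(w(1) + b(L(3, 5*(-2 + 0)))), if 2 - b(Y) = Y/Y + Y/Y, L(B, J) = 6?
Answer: -1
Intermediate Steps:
b(Y) = 0 (b(Y) = 2 - (Y/Y + Y/Y) = 2 - (1 + 1) = 2 - 1*2 = 2 - 2 = 0)
-(w(1) + b(L(3, 5*(-2 + 0)))) = -(1 + 0) = -1*1 = -1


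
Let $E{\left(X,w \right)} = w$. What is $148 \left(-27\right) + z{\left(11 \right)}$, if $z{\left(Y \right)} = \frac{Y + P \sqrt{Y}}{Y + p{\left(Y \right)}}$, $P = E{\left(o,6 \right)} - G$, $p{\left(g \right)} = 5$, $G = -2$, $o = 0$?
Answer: $- \frac{63925}{16} + \frac{\sqrt{11}}{2} \approx -3993.7$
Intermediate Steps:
$P = 8$ ($P = 6 - -2 = 6 + 2 = 8$)
$z{\left(Y \right)} = \frac{Y + 8 \sqrt{Y}}{5 + Y}$ ($z{\left(Y \right)} = \frac{Y + 8 \sqrt{Y}}{Y + 5} = \frac{Y + 8 \sqrt{Y}}{5 + Y}$)
$148 \left(-27\right) + z{\left(11 \right)} = 148 \left(-27\right) + \frac{11 + 8 \sqrt{11}}{5 + 11} = -3996 + \frac{11 + 8 \sqrt{11}}{16} = -3996 + \left(\frac{11}{16} + \frac{\sqrt{11}}{2}\right) = - \frac{63925}{16} + \frac{\sqrt{11}}{2}$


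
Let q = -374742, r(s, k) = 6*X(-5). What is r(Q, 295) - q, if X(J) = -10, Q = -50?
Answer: 374682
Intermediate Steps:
r(s, k) = -60 (r(s, k) = 6*(-10) = -60)
r(Q, 295) - q = -60 - 1*(-374742) = -60 + 374742 = 374682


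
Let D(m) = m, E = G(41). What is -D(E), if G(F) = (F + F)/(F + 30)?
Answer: -82/71 ≈ -1.1549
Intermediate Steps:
G(F) = 2*F/(30 + F) (G(F) = (2*F)/(30 + F) = 2*F/(30 + F))
E = 82/71 (E = 2*41/(30 + 41) = 2*41/71 = 2*41*(1/71) = 82/71 ≈ 1.1549)
-D(E) = -1*82/71 = -82/71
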